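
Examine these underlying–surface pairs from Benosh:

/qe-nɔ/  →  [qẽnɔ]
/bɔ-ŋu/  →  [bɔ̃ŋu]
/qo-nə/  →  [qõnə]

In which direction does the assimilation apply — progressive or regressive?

regressive

The vowel /e/ surfaces as nasalised [ẽ] next to the following nasal /n/ — it has acquired the [+nasal] feature of its neighbour.
The other forms show the same pattern: /ɔ/ → [ɔ̃] before /ŋ/; /o/ → [õ] before /n/ — each time a vowel is nasalised next to a following nasal.
Because the conditioning nasal is to the right of the vowel that changes, the process is regressive (anticipatory).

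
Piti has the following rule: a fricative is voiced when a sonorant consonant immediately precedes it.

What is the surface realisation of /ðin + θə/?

/θ/ is a voiceless dental fricative. The preceding trigger /n/ is voiced, so /θ/ must become voiced as well.
Changing only its voicing to voiced gives [ð] — the voiced dental fricative.

[ðinðə]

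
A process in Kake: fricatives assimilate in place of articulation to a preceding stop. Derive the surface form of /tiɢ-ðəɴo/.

[tiɢʁəɴo]

The rule targets /ð/ (voiced dental fricative), which sits after the trigger /ɢ/ (uvular).
A voiced uvular fricative is [ʁ], so the surface segment is [ʁ].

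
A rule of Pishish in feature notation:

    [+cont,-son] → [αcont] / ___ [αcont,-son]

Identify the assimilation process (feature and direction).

The rule copies [cont] (continuancy) from the environment onto the target fricatives; since [±cont] encodes the stop/fricative manner contrast, the assimilating dimension is manner.
Since the environment is written after the underscore, the trigger follows the target; the direction is regressive.

regressive manner assimilation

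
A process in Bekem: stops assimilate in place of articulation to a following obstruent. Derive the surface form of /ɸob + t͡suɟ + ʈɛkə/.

[ɸodt͡suɖʈɛkə]

/b/ is a voiced bilabial stop. The following trigger /t͡s/ is alveolar, so /b/ must become alveolar as well.
Changing only its place to alveolar gives [d] — the voiced alveolar stop.
At the second juncture, /ɟ/ likewise becomes [ɖ] adjacent to /ʈ/.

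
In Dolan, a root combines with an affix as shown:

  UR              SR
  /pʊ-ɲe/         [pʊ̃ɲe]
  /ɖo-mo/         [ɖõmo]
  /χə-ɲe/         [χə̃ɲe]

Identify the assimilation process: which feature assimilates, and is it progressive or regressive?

The vowel /ʊ/ surfaces as nasalised [ʊ̃] next to the following nasal /ɲ/ — it has acquired the [+nasal] feature of its neighbour.
Likewise in the remaining data: /o/ → [õ] before /m/; /ə/ → [ə̃] before /ɲ/ — each time a vowel is nasalised next to a following nasal.
Because the conditioning nasal is to the right of the vowel that changes, the process is regressive (anticipatory).

regressive nasality assimilation (vowel nasalisation)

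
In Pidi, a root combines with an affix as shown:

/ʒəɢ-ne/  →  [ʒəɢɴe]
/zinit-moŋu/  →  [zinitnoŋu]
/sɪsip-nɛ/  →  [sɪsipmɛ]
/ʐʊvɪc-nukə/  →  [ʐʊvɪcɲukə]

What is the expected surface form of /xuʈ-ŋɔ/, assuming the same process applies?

The data show progressive place assimilation: /n/ → [ɴ] after /ɢ/; /m/ → [n] after /t/; /n/ → [m] after /p/; /n/ → [ɲ] after /c/. In each pair only place changes, matching the preceding consonant, while manner and voice stay constant.
/ŋ/ is a voiced velar nasal. The preceding trigger /ʈ/ is retroflex, so /ŋ/ must become retroflex as well.
The voiced retroflex nasal is [ɳ], so /ŋ/ → [ɳ].

[xuʈɳɔ]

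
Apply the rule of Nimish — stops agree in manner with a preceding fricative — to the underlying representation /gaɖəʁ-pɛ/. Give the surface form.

[gaɖəʁɸɛ]

/p/ is a voiceless bilabial stop. The preceding trigger /ʁ/ is a fricative, so /p/ must become a fricative as well.
A voiceless bilabial fricative is [ɸ], so the surface segment is [ɸ].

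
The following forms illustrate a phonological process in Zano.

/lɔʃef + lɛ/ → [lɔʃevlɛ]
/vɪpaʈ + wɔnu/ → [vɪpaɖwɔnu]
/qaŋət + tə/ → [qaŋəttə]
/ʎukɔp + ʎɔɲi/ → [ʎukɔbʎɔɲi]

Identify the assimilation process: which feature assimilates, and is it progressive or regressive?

The segment that alternates is /f/, which surfaces as [v] when adjacent to /l/.
/f/ is voiceless while /l/ is voiced; the output [v] is voiced, matching the trigger — so the feature that spreads is voicing.
Place and manner are unchanged, so the assimilation is partial, not total.
Checking the remaining alternations: /ʈ/ → [ɖ] before /w/ (voiceless → voiced, matching voiced); /p/ → [b] before /ʎ/ (voiceless → voiced, matching voiced) — only voicing changes, and always toward the following segment.
No alternation appears in [qaŋəttə]: there the adjacent consonants already agree in voicing (/t/ and /t/ are both voiceless), so this form is consistent with the same rule.
Since the segment that changes precedes the conditioning segment, the assimilation is regressive.

regressive voicing assimilation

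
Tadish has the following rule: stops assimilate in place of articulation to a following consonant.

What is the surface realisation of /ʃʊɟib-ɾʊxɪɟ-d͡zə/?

/b/ is a voiced bilabial stop. The following trigger /ɾ/ is alveolar, so /b/ must become alveolar as well.
The voiced alveolar stop is [d], so /b/ → [d].
The same rule applies at the second boundary: /ɟ/ → [d] next to /d͡z/.

[ʃʊɟidɾʊxɪdd͡zə]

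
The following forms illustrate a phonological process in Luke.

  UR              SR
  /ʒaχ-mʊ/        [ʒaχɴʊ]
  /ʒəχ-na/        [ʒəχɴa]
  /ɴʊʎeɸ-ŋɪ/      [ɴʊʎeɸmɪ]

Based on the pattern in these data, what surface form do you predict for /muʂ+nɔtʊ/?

The data show progressive place assimilation: /m/ → [ɴ] after /χ/; /n/ → [ɴ] after /χ/; /ŋ/ → [m] after /ɸ/. In each pair only place changes, matching the preceding consonant, while manner and voice stay constant.
/n/ is a voiced alveolar nasal. The preceding trigger /ʂ/ is retroflex, so /n/ must become retroflex as well.
Changing only its place to retroflex gives [ɳ] — the voiced retroflex nasal.

[muʂɳɔtʊ]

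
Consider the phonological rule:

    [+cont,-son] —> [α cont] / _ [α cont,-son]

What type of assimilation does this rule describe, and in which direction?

regressive manner assimilation

The shared variable α links the value of [cont] on the target to that of the neighbouring obstruent. [cont] distinguishes stops from fricatives — a manner-of-articulation feature — so this is manner assimilation.
The conditioning segment sits to the right of the focus bar, meaning the trigger follows the segment that changes — regressive assimilation.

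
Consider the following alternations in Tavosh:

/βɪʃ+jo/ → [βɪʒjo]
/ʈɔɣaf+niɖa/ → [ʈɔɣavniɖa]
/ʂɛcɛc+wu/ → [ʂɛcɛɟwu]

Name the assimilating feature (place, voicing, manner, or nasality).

voicing

Comparing underlying and surface forms, /ʃ/ → [ʒ] is the alternation; the neighbouring /j/ is constant.
The change voiceless → voiced matches the voicing of the following /j/, identifying this as voicing assimilation.
Checking the remaining alternations: /f/ → [v] before /n/ (voiceless → voiced, matching voiced); /c/ → [ɟ] before /w/ (voiceless → voiced, matching voiced) — only voicing changes, and always toward the following segment.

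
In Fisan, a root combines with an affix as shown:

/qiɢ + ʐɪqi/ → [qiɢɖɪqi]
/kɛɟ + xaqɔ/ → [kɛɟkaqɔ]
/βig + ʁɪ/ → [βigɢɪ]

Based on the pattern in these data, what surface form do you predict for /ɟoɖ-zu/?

The data show progressive manner assimilation: /ʐ/ → [ɖ] after /ɢ/; /x/ → [k] after /ɟ/; /ʁ/ → [ɢ] after /g/. In each pair only manner changes, matching the preceding consonant, while place and voice stay constant.
The rule targets /z/ (voiced alveolar fricative), which sits after the trigger /ɖ/ (stop).
A voiced alveolar stop is [d], so the surface segment is [d].

[ɟoɖdu]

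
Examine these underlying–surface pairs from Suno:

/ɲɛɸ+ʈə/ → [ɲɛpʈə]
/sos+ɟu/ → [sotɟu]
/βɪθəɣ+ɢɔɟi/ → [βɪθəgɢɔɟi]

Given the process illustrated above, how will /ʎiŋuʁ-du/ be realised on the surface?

The data show regressive manner assimilation: /ɸ/ → [p] before /ʈ/; /s/ → [t] before /ɟ/; /ɣ/ → [g] before /ɢ/. In each pair only manner changes, matching the following consonant, while place and voice stay constant.
The rule targets /ʁ/ (voiced uvular fricative), which sits before the trigger /d/ (stop).
The voiced uvular stop is [ɢ], so /ʁ/ → [ɢ].

[ʎiŋuɢdu]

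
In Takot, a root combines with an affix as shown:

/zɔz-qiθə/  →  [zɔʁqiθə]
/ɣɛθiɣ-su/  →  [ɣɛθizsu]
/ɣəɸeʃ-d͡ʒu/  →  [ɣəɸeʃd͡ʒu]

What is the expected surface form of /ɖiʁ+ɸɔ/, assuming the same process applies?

The data show regressive place assimilation: /z/ → [ʁ] before /q/; /ɣ/ → [z] before /s/. In each pair only place changes, matching the following consonant, while manner and voice stay constant.
No alternation appears in [ɣəɸeʃd͡ʒu]: there the adjacent consonants already agree in place (/ʃ/ and /d͡ʒ/ are both postalveolar), so this form is consistent with the same rule.
/ʁ/ is a voiced uvular fricative. The following trigger /ɸ/ is bilabial, so /ʁ/ must become bilabial as well.
Changing only its place to bilabial gives [β] — the voiced bilabial fricative.

[ɖiβɸɔ]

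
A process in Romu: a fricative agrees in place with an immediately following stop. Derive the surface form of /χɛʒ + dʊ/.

/ʒ/ is a voiced postalveolar fricative. The following trigger /d/ is alveolar, so /ʒ/ must become alveolar as well.
A voiced alveolar fricative is [z], so the surface segment is [z].

[χɛzdʊ]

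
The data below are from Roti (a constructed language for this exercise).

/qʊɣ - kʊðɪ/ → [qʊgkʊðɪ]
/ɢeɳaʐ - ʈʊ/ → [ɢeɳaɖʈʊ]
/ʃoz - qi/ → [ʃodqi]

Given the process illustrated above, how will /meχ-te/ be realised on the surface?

The data show regressive manner assimilation: /ɣ/ → [g] before /k/; /ʐ/ → [ɖ] before /ʈ/; /z/ → [d] before /q/. In each pair only manner changes, matching the following consonant, while place and voice stay constant.
The rule targets /χ/ (voiceless uvular fricative), which sits before the trigger /t/ (stop).
The voiceless uvular stop is [q], so /χ/ → [q].

[meqte]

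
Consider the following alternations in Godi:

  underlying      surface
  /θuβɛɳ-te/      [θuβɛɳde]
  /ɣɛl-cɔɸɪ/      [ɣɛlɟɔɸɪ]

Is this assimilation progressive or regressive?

progressive

Underlying /t/ is realised as [d] next to /ɳ/; /ɳ/ itself does not change.
The change voiceless → voiced matches the voicing of the preceding /ɳ/, identifying this as voicing assimilation.
The other alternating form patterns the same way: /c/ → [ɟ] after /l/ (voiceless → voiced, matching voiced) — only voicing changes, and always toward the preceding segment.
Since the segment that changes follows the conditioning segment, the assimilation is progressive.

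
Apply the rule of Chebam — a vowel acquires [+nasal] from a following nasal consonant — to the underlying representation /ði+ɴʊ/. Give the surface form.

[ðĩɴʊ]

/i/ sits next to the nasal /ɴ/ and is therefore nasalised to [ĩ].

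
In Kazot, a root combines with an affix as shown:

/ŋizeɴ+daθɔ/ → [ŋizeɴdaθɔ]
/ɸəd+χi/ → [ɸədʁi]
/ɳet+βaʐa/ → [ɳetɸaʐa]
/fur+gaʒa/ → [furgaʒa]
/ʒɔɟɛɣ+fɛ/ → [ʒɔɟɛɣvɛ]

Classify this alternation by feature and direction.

The segment that alternates is /χ/, which surfaces as [ʁ] when adjacent to /d/.
The change voiceless → voiced matches the voicing of the preceding /d/, identifying this as voicing assimilation.
Place and manner are unchanged, so the assimilation is partial, not total.
The other alternating forms pattern the same way: /β/ → [ɸ] after /t/ (voiced → voiceless, matching voiceless); /f/ → [v] after /ɣ/ (voiceless → voiced, matching voiced) — only voicing changes, and always toward the preceding segment.
No alternation appears in [ŋizeɴdaθɔ], [furgaʒa]: there the adjacent consonants already agree in voicing (/d/ and /ɴ/ are both voiced; /g/ and /r/ are both voiced), so these forms are consistent with the same rule.
The trigger is the preceding segment, so the direction is progressive (perseverative).

progressive voicing assimilation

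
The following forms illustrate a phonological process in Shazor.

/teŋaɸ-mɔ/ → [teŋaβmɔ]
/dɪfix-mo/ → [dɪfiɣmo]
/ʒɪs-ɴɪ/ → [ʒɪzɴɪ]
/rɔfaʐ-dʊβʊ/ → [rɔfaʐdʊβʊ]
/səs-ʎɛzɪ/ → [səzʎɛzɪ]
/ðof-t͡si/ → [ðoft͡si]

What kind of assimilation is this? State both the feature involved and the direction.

Comparing underlying and surface forms, /ɸ/ → [β] is the alternation; the neighbouring /m/ is constant.
/ɸ/ is voiceless while /m/ is voiced; the output [β] is voiced, matching the trigger — so the feature that spreads is voicing.
Place and manner are unchanged, so the assimilation is partial, not total.
The other alternating forms pattern the same way: /x/ → [ɣ] before /m/ (voiceless → voiced, matching voiced); /s/ → [z] before /ɴ/ (voiceless → voiced, matching voiced); /s/ → [z] before /ʎ/ (voiceless → voiced, matching voiced) — only voicing changes, and always toward the following segment.
Nothing changes in [rɔfaʐdʊβʊ], [ðoft͡si]: there the adjacent consonants already agree in voicing (/ʐ/ and /d/ are both voiced; /f/ and /t͡s/ are both voiceless), so these forms are consistent with the same rule.
The trigger is the following segment, so the direction is regressive (anticipatory).

regressive voicing assimilation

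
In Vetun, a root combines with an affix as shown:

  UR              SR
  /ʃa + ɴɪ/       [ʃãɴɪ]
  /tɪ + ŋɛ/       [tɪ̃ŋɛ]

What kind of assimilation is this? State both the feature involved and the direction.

The vowel /a/ surfaces as nasalised [ã] next to the following nasal /ɴ/ — it has acquired the [+nasal] feature of its neighbour.
Likewise in the remaining data: /ɪ/ → [ɪ̃] before /ŋ/ — each time a vowel is nasalised next to a following nasal.
Because the conditioning nasal is to the right of the vowel that changes, the process is regressive (anticipatory).

regressive nasality assimilation (vowel nasalisation)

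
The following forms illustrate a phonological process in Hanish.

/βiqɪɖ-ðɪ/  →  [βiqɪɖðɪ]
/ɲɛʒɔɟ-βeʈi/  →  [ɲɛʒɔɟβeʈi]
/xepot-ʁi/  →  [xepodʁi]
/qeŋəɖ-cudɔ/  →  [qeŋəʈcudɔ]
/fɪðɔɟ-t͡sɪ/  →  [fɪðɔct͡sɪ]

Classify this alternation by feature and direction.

regressive voicing assimilation

The segment that alternates is /t/, which surfaces as [d] when adjacent to /ʁ/.
/t/ is voiceless while /ʁ/ is voiced; the output [d] is voiced, matching the trigger — so the feature that spreads is voicing.
Place and manner are unchanged, so the assimilation is partial, not total.
Checking the remaining alternations: /ɖ/ → [ʈ] before /c/ (voiced → voiceless, matching voiceless); /ɟ/ → [c] before /t͡s/ (voiced → voiceless, matching voiceless) — only voicing changes, and always toward the following segment.
Nothing changes in [βiqɪɖðɪ], [ɲɛʒɔɟβeʈi]: there the adjacent consonants already agree in voicing (/ɖ/ and /ð/ are both voiced; /ɟ/ and /β/ are both voiced), so these forms are consistent with the same rule.
Since the segment that changes precedes the conditioning segment, the assimilation is regressive.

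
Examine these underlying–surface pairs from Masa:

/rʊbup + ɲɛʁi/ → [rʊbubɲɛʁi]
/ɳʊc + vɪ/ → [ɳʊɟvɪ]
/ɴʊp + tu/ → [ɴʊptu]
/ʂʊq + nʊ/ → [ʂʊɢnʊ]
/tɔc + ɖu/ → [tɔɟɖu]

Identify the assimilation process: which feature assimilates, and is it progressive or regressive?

Underlying /p/ is realised as [b] next to /ɲ/; /ɲ/ itself does not change.
The change voiceless → voiced matches the voicing of the following /ɲ/, identifying this as voicing assimilation.
Place and manner are unchanged, so the assimilation is partial, not total.
The other alternating forms pattern the same way: /c/ → [ɟ] before /v/ (voiceless → voiced, matching voiced); /q/ → [ɢ] before /n/ (voiceless → voiced, matching voiced); /c/ → [ɟ] before /ɖ/ (voiceless → voiced, matching voiced) — only voicing changes, and always toward the following segment.
Nothing changes in [ɴʊptu]: there the adjacent consonants already agree in voicing (/p/ and /t/ are both voiceless), so this form is consistent with the same rule.
The trigger is the following segment, so the direction is regressive (anticipatory).

regressive voicing assimilation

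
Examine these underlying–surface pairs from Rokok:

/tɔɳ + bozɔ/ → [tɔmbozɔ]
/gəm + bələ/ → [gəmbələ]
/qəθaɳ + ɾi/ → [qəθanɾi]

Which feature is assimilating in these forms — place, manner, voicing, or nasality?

The segment that alternates is /ɳ/, which surfaces as [m] when adjacent to /b/.
/ɳ/ is retroflex while /b/ is bilabial; the output [m] is bilabial, matching the trigger — so the feature that spreads is place.
The other alternating form patterns the same way: /ɳ/ → [n] before /ɾ/ (retroflex → alveolar, matching alveolar) — only place changes, and always toward the following segment.
Nothing changes in [gəmbələ]: there the adjacent consonants already agree in place (/m/ and /b/ are both bilabial), so this form is consistent with the same rule.

place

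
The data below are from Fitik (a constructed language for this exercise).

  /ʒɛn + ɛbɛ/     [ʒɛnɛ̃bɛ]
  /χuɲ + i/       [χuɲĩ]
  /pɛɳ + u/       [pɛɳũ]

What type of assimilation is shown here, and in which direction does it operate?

progressive nasality assimilation (vowel nasalisation)

The vowel /ɛ/ surfaces as nasalised [ɛ̃] next to the preceding nasal /n/ — it has acquired the [+nasal] feature of its neighbour.
Likewise in the remaining data: /i/ → [ĩ] after /ɲ/; /u/ → [ũ] after /ɳ/ — each time a vowel is nasalised next to a preceding nasal.
Because the conditioning nasal is to the left of the vowel that changes, the process is progressive (perseverative).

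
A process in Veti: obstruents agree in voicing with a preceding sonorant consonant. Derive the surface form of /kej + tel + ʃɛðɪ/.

The rule targets /t/ (voiceless alveolar stop), which sits after the trigger /j/ (voiced).
A voiced alveolar stop is [d], so the surface segment is [d].
The same rule applies at the second boundary: /ʃ/ → [ʒ] next to /l/.

[kejdelʒɛðɪ]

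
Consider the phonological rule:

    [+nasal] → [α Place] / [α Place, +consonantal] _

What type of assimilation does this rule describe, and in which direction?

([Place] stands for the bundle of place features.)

The rule copies the place features (abbreviated [Place]) from the environment onto the target, so the assimilating feature is place.
Since the environment is written before the underscore, the trigger precedes the target; the direction is progressive.

progressive place assimilation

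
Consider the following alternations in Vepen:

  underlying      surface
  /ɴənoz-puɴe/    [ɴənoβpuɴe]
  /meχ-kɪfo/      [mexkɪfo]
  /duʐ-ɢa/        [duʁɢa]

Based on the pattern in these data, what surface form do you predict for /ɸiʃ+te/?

[ɸiste]

The data show regressive place assimilation: /z/ → [β] before /p/; /χ/ → [x] before /k/; /ʐ/ → [ʁ] before /ɢ/. In each pair only place changes, matching the following consonant, while manner and voice stay constant.
The rule targets /ʃ/ (voiceless postalveolar fricative), which sits before the trigger /t/ (alveolar).
Changing only its place to alveolar gives [s] — the voiceless alveolar fricative.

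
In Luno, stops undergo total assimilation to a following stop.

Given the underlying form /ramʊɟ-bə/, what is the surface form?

[ramʊbbə]

/ɟ/ is the segment targeted by the rule; it sits immediately before /b/, so it assimilates completely and surfaces as [b].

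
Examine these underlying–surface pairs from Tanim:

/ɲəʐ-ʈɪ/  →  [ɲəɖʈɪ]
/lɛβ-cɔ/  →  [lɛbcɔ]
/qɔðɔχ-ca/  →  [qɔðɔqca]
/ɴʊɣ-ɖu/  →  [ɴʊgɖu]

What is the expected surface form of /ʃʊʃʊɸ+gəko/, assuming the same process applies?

The data show regressive manner assimilation: /ʐ/ → [ɖ] before /ʈ/; /β/ → [b] before /c/; /χ/ → [q] before /c/; /ɣ/ → [g] before /ɖ/. In each pair only manner changes, matching the following consonant, while place and voice stay constant.
The rule targets /ɸ/ (voiceless bilabial fricative), which sits before the trigger /g/ (stop).
A voiceless bilabial stop is [p], so the surface segment is [p].

[ʃʊʃʊpgəko]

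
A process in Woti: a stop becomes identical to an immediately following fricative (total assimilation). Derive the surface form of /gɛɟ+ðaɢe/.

/ɟ/ is the segment targeted by the rule; it sits immediately before /ð/, so it assimilates completely and surfaces as [ð].

[gɛððaɢe]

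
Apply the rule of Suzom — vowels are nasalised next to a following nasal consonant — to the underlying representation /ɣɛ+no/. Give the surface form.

[ɣɛ̃no]

The vowel /ɛ/ is adjacent to the following nasal /n/, so it acquires [+nasal] and surfaces as [ɛ̃].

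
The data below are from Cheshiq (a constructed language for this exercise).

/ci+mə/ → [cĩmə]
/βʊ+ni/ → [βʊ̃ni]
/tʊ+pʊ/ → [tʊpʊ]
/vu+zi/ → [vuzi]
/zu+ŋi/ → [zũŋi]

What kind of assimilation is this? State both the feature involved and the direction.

regressive nasality assimilation (vowel nasalisation)

The vowel /i/ surfaces as nasalised [ĩ] next to the following nasal /m/ — it has acquired the [+nasal] feature of its neighbour.
The other forms show the same pattern: /ʊ/ → [ʊ̃] before /n/; /u/ → [ũ] before /ŋ/ — each time a vowel is nasalised next to a following nasal.
No change occurs in [tʊpʊ], [vuzi] because the vowel at the boundary is adjacent to an oral consonant, not a nasal (/ʊ/ next to /p/; /u/ next to /z/).
Because the conditioning nasal is to the right of the vowel that changes, the process is regressive (anticipatory).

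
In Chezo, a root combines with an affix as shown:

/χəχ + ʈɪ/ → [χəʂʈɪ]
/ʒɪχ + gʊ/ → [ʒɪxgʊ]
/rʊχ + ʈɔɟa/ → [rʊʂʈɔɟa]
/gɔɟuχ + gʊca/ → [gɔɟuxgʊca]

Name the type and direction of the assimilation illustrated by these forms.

regressive place assimilation

Underlying /χ/ is realised as [ʂ] next to /ʈ/; /ʈ/ itself does not change.
/χ/ is uvular while /ʈ/ is retroflex; the output [ʂ] is retroflex, matching the trigger — so the feature that spreads is place.
Manner and voice are unchanged, so the assimilation is partial, not total.
Checking the remaining alternation: /χ/ → [x] before /g/ (uvular → velar, matching velar) — only place changes, and always toward the following segment.
The trigger is the following segment, so the direction is regressive (anticipatory).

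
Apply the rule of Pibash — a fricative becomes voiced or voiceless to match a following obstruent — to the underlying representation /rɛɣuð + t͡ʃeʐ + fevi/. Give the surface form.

/ð/ is a voiced dental fricative. The following trigger /t͡ʃ/ is voiceless, so /ð/ must become voiceless as well.
Changing only its voicing to voiceless gives [θ] — the voiceless dental fricative.
The same rule applies at the second boundary: /ʐ/ → [ʂ] next to /f/.

[rɛɣuθt͡ʃeʂfevi]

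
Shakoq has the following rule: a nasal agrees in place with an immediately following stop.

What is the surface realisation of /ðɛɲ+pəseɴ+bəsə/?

/ɲ/ is a voiced palatal nasal. The following trigger /p/ is bilabial, so /ɲ/ must become bilabial as well.
The voiced bilabial nasal is [m], so /ɲ/ → [m].
The same rule applies at the second boundary: /ɴ/ → [m] next to /b/.

[ðɛmpəsembəsə]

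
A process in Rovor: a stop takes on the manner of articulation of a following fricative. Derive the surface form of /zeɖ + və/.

[zeʐvə]

The rule targets /ɖ/ (voiced retroflex stop), which sits before the trigger /v/ (fricative).
The voiced retroflex fricative is [ʐ], so /ɖ/ → [ʐ].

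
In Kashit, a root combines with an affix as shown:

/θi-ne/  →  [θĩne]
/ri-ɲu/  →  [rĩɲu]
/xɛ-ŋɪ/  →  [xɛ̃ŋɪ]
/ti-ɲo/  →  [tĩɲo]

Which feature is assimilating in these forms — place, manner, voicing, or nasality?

The vowel /i/ surfaces as nasalised [ĩ] next to the following nasal /n/ — it has acquired the [+nasal] feature of its neighbour.
Likewise in the remaining data: /i/ → [ĩ] before /ɲ/; /ɛ/ → [ɛ̃] before /ŋ/ — each time a vowel is nasalised next to a following nasal.

nasality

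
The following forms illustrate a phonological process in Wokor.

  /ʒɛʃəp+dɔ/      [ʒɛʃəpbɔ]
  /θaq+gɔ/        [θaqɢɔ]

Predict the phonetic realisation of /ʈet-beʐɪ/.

The data show progressive place assimilation: /d/ → [b] after /p/; /g/ → [ɢ] after /q/. In each pair only place changes, matching the preceding consonant, while manner and voice stay constant.
/b/ is a voiced bilabial stop. The preceding trigger /t/ is alveolar, so /b/ must become alveolar as well.
A voiced alveolar stop is [d], so the surface segment is [d].

[ʈetdeʐɪ]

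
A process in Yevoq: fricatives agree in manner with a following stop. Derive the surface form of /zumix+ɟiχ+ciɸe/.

[zumikɟiqciɸe]

/x/ is a voiceless velar fricative. The following trigger /ɟ/ is a stop, so /x/ must become a stop as well.
A voiceless velar stop is [k], so the surface segment is [k].
The same rule applies at the second boundary: /χ/ → [q] next to /c/.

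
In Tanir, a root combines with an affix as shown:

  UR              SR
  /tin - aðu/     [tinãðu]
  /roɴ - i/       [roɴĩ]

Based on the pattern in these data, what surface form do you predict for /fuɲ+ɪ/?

[fuɲɪ̃]

The data show progressive nasality assimilation (vowel nasalisation): /a/ → [ã] after /n/; /i/ → [ĩ] after /ɴ/ — a vowel is nasalised by an immediately preceding nasal consonant.
/ɪ/ sits next to the nasal /ɲ/ and is therefore nasalised to [ɪ̃].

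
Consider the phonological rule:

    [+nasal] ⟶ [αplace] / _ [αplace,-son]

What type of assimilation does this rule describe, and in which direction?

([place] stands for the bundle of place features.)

The rule copies the place features (abbreviated [place]) from the environment onto the target, so the assimilating feature is place.
The conditioning segment sits to the right of the focus bar, meaning the trigger follows the segment that changes — regressive assimilation.

regressive place assimilation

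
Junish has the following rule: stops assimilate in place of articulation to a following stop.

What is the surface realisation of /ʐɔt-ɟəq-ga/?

[ʐɔcɟəkga]

/t/ is a voiceless alveolar stop. The following trigger /ɟ/ is palatal, so /t/ must become palatal as well.
Changing only its place to palatal gives [c] — the voiceless palatal stop.
At the second juncture, /q/ likewise becomes [k] adjacent to /g/.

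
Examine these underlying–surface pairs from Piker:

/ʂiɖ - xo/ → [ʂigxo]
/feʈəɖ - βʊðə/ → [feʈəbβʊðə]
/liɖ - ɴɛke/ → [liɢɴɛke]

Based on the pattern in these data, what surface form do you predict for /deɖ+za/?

The data show regressive place assimilation: /ɖ/ → [g] before /x/; /ɖ/ → [b] before /β/; /ɖ/ → [ɢ] before /ɴ/. In each pair only place changes, matching the following consonant, while manner and voice stay constant.
/ɖ/ is a voiced retroflex stop. The following trigger /z/ is alveolar, so /ɖ/ must become alveolar as well.
Changing only its place to alveolar gives [d] — the voiced alveolar stop.

[dedza]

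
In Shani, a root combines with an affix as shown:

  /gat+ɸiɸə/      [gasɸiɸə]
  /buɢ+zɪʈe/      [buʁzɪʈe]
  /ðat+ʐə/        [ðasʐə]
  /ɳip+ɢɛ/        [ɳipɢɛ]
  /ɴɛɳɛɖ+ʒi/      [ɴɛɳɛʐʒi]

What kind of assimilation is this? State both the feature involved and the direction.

regressive manner assimilation

Comparing underlying and surface forms, /t/ → [s] is the alternation; the neighbouring /ɸ/ is constant.
The change stop → fricative matches the manner of the following /ɸ/, identifying this as manner assimilation.
Place and voice are unchanged, so the assimilation is partial, not total.
The other alternating forms pattern the same way: /ɢ/ → [ʁ] before /z/ (stop → fricative, matching a fricative); /t/ → [s] before /ʐ/ (stop → fricative, matching a fricative); /ɖ/ → [ʐ] before /ʒ/ (stop → fricative, matching a fricative) — only manner changes, and always toward the following segment.
Nothing changes in [ɳipɢɛ]: there the adjacent consonants already agree in manner (/p/ and /ɢ/ are both stops), so this form is consistent with the same rule.
The trigger is the following segment, so the direction is regressive (anticipatory).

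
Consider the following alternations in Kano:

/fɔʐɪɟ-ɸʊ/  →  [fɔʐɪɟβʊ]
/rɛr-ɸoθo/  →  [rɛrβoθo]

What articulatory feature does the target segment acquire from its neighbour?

voicing

Underlying /ɸ/ is realised as [β] next to /ɟ/; /ɟ/ itself does not change.
The change voiceless → voiced matches the voicing of the preceding /ɟ/, identifying this as voicing assimilation.
The other alternating form patterns the same way: /ɸ/ → [β] after /r/ (voiceless → voiced, matching voiced) — only voicing changes, and always toward the preceding segment.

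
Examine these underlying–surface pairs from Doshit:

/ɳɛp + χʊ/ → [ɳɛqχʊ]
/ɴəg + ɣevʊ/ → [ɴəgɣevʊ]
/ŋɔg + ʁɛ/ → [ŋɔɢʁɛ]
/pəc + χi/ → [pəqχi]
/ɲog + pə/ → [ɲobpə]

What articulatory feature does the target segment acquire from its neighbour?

Comparing underlying and surface forms, /p/ → [q] is the alternation; the neighbouring /χ/ is constant.
/p/ is bilabial while /χ/ is uvular; the output [q] is uvular, matching the trigger — so the feature that spreads is place.
The same holds elsewhere in the data: /g/ → [ɢ] before /ʁ/ (velar → uvular, matching uvular); /c/ → [q] before /χ/ (palatal → uvular, matching uvular); /g/ → [b] before /p/ (velar → bilabial, matching bilabial) — only place changes, and always toward the following segment.
Nothing changes in [ɴəgɣevʊ]: there the adjacent consonants already agree in place (/g/ and /ɣ/ are both velar), so this form is consistent with the same rule.

place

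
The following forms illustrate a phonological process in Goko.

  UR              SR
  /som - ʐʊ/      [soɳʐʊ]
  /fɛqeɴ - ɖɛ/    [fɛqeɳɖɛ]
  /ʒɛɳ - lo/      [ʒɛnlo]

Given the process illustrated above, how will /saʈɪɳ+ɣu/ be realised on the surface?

The data show regressive place assimilation: /m/ → [ɳ] before /ʐ/; /ɴ/ → [ɳ] before /ɖ/; /ɳ/ → [n] before /l/. In each pair only place changes, matching the following consonant, while manner and voice stay constant.
The rule targets /ɳ/ (voiced retroflex nasal), which sits before the trigger /ɣ/ (velar).
Changing only its place to velar gives [ŋ] — the voiced velar nasal.

[saʈɪŋɣu]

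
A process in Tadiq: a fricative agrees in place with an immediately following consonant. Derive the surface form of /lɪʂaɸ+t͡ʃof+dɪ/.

/ɸ/ is a voiceless bilabial fricative. The following trigger /t͡ʃ/ is postalveolar, so /ɸ/ must become postalveolar as well.
Changing only its place to postalveolar gives [ʃ] — the voiceless postalveolar fricative.
The same rule applies at the second boundary: /f/ → [s] next to /d/.

[lɪʂaʃt͡ʃosdɪ]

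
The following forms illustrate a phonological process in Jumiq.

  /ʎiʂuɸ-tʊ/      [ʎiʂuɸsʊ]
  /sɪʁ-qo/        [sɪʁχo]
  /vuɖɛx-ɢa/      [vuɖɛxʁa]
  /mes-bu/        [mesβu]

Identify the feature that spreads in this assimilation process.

manner

Underlying /t/ is realised as [s] next to /ɸ/; /ɸ/ itself does not change.
The change stop → fricative matches the manner of the preceding /ɸ/, identifying this as manner assimilation.
The same holds elsewhere in the data: /q/ → [χ] after /ʁ/ (stop → fricative, matching a fricative); /ɢ/ → [ʁ] after /x/ (stop → fricative, matching a fricative); /b/ → [β] after /s/ (stop → fricative, matching a fricative) — only manner changes, and always toward the preceding segment.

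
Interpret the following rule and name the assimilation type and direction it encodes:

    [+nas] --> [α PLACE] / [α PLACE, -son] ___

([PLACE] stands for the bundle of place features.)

progressive place assimilation

The rule copies the place features (abbreviated [PLACE]) from the environment onto the target, so the assimilating feature is place.
Since the environment is written before the underscore, the trigger precedes the target; the direction is progressive.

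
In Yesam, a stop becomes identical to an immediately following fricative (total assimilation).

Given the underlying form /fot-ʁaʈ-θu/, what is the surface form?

/t/ is the segment targeted by the rule; it sits immediately before /ʁ/, so it assimilates completely and surfaces as [ʁ].
The same rule applies at the second boundary: /ʈ/ → [θ] next to /θ/.

[foʁʁaθθu]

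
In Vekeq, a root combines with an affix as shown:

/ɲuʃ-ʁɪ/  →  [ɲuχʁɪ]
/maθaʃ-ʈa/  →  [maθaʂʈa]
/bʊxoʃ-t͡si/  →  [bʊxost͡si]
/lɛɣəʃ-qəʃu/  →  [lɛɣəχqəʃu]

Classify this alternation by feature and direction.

Underlying /ʃ/ is realised as [χ] next to /ʁ/; /ʁ/ itself does not change.
The change postalveolar → uvular matches the place of the following /ʁ/, identifying this as place assimilation.
Manner and voice are unchanged, so the assimilation is partial, not total.
The other alternating forms pattern the same way: /ʃ/ → [ʂ] before /ʈ/ (postalveolar → retroflex, matching retroflex); /ʃ/ → [s] before /t͡s/ (postalveolar → alveolar, matching alveolar); /ʃ/ → [χ] before /q/ (postalveolar → uvular, matching uvular) — only place changes, and always toward the following segment.
Since the segment that changes precedes the conditioning segment, the assimilation is regressive.

regressive place assimilation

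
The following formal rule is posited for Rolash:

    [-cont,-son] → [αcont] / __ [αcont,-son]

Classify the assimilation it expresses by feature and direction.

The rule copies [cont] (continuancy) from the environment onto the target stops; since [±cont] encodes the stop/fricative manner contrast, the assimilating dimension is manner.
Since the environment is written after the underscore, the trigger follows the target; the direction is regressive.

regressive manner assimilation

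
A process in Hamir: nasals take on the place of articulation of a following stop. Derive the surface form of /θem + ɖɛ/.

[θeɳɖɛ]

/m/ is a voiced bilabial nasal. The following trigger /ɖ/ is retroflex, so /m/ must become retroflex as well.
A voiced retroflex nasal is [ɳ], so the surface segment is [ɳ].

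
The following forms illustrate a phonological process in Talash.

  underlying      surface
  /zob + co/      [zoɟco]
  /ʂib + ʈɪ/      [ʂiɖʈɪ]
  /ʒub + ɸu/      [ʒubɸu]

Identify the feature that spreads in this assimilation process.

place

Underlying /b/ is realised as [ɟ] next to /c/; /c/ itself does not change.
/b/ is bilabial while /c/ is palatal; the output [ɟ] is palatal, matching the trigger — so the feature that spreads is place.
The same holds elsewhere in the data: /b/ → [ɖ] before /ʈ/ (bilabial → retroflex, matching retroflex) — only place changes, and always toward the following segment.
Nothing changes in [ʒubɸu]: there the adjacent consonants already agree in place (/b/ and /ɸ/ are both bilabial), so this form is consistent with the same rule.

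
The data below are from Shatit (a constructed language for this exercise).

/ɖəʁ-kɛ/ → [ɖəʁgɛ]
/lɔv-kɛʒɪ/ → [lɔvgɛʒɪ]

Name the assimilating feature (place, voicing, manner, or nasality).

voicing

Underlying /k/ is realised as [g] next to /ʁ/; /ʁ/ itself does not change.
/k/ is voiceless while /ʁ/ is voiced; the output [g] is voiced, matching the trigger — so the feature that spreads is voicing.
Checking the remaining alternation: /k/ → [g] after /v/ (voiceless → voiced, matching voiced) — only voicing changes, and always toward the preceding segment.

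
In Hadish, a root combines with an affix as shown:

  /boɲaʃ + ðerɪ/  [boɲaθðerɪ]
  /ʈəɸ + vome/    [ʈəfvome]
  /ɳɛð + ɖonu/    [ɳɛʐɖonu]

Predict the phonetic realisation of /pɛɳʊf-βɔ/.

The data show regressive place assimilation: /ʃ/ → [θ] before /ð/; /ɸ/ → [f] before /v/; /ð/ → [ʐ] before /ɖ/. In each pair only place changes, matching the following consonant, while manner and voice stay constant.
/f/ is a voiceless labiodental fricative. The following trigger /β/ is bilabial, so /f/ must become bilabial as well.
Changing only its place to bilabial gives [ɸ] — the voiceless bilabial fricative.

[pɛɳʊɸβɔ]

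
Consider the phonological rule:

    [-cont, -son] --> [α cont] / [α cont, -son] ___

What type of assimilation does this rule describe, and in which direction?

The shared variable α links the value of [cont] on the target to that of the neighbouring obstruent. [cont] distinguishes stops from fricatives — a manner-of-articulation feature — so this is manner assimilation.
Since the environment is written before the underscore, the trigger precedes the target; the direction is progressive.

progressive manner assimilation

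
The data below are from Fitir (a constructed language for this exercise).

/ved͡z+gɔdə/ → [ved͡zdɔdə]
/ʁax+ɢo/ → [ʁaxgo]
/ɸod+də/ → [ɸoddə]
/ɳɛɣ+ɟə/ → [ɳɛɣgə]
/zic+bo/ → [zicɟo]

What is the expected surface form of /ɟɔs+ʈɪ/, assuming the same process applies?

The data show progressive place assimilation: /g/ → [d] after /d͡z/; /ɢ/ → [g] after /x/; /ɟ/ → [g] after /ɣ/; /b/ → [ɟ] after /c/. In each pair only place changes, matching the preceding consonant, while manner and voice stay constant.
Nothing changes in [ɸoddə]: there the adjacent consonants already agree in place (/d/ and /d/ are both alveolar), so this form is consistent with the same rule.
/ʈ/ is a voiceless retroflex stop. The preceding trigger /s/ is alveolar, so /ʈ/ must become alveolar as well.
The voiceless alveolar stop is [t], so /ʈ/ → [t].

[ɟɔstɪ]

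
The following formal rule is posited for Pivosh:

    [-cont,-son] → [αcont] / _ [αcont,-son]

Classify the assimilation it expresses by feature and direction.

regressive manner assimilation

The rule copies [cont] (continuancy) from the environment onto the target stops; since [±cont] encodes the stop/fricative manner contrast, the assimilating dimension is manner.
The conditioning segment sits to the right of the focus bar, meaning the trigger follows the segment that changes — regressive assimilation.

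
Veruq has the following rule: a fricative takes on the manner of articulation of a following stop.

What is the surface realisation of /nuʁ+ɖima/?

[nuɢɖima]

/ʁ/ is a voiced uvular fricative. The following trigger /ɖ/ is a stop, so /ʁ/ must become a stop as well.
Changing only its manner to stop gives [ɢ] — the voiced uvular stop.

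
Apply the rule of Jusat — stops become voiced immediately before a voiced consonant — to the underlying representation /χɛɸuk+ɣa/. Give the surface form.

[χɛɸugɣa]

The rule targets /k/ (voiceless velar stop), which sits before the trigger /ɣ/ (voiced).
Changing only its voicing to voiced gives [g] — the voiced velar stop.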